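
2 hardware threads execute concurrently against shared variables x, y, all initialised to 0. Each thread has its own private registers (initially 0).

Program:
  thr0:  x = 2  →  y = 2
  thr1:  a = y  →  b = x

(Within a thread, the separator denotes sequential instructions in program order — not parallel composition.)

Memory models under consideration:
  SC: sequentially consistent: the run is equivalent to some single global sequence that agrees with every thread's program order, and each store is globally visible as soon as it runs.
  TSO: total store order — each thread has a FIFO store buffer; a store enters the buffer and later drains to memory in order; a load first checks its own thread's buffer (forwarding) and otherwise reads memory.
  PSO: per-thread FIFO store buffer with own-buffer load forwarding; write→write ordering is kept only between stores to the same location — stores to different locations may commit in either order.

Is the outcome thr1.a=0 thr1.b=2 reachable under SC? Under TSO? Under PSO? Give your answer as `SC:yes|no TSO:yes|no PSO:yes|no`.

SC:yes TSO:yes PSO:yes

outcome vector order: (thr1.a,thr1.b)
under SC → 00; 02; 22
under TSO → 00; 02; 22
under PSO → 00; 02; 20; 22
target 02 ∈ {SC,TSO,PSO}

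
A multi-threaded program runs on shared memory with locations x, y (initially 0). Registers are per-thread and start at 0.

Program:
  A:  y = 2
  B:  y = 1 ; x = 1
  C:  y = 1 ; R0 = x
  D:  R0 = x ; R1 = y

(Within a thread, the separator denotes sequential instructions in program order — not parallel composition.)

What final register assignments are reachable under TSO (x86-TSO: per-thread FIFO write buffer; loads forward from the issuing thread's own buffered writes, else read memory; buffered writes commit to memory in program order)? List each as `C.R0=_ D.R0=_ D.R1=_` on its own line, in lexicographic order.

C.R0=0 D.R0=0 D.R1=0
C.R0=0 D.R0=0 D.R1=1
C.R0=0 D.R0=0 D.R1=2
C.R0=0 D.R0=1 D.R1=1
C.R0=0 D.R0=1 D.R1=2
C.R0=1 D.R0=0 D.R1=0
C.R0=1 D.R0=0 D.R1=1
C.R0=1 D.R0=0 D.R1=2
C.R0=1 D.R0=1 D.R1=1
C.R0=1 D.R0=1 D.R1=2

outcome vector order: (C.R0,D.R0,D.R1)
|TSO outcomes| = 10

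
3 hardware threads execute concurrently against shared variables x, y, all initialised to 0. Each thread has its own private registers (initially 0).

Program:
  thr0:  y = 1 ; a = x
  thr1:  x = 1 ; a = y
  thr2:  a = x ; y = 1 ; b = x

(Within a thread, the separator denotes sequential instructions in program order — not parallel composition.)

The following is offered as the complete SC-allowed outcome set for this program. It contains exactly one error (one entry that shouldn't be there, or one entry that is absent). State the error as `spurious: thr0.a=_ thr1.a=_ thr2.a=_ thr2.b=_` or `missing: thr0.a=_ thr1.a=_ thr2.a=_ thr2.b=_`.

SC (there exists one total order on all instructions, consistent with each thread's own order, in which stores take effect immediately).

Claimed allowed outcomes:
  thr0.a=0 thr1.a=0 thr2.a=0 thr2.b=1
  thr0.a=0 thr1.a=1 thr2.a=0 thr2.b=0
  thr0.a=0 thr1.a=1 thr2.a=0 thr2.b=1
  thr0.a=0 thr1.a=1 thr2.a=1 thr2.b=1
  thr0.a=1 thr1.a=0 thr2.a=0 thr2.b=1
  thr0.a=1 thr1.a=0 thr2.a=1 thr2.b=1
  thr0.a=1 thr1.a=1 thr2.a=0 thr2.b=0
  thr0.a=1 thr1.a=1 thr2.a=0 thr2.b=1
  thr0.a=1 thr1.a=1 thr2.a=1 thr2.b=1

outcome vector order: (thr0.a,thr1.a,thr2.a,thr2.b)
under SC → (0,1,0,0); (0,1,0,1); (0,1,1,1); (1,0,0,1); (1,0,1,1); (1,1,0,0); (1,1,0,1); (1,1,1,1)
claimed∖SC = {(0,0,0,1)}

spurious: thr0.a=0 thr1.a=0 thr2.a=0 thr2.b=1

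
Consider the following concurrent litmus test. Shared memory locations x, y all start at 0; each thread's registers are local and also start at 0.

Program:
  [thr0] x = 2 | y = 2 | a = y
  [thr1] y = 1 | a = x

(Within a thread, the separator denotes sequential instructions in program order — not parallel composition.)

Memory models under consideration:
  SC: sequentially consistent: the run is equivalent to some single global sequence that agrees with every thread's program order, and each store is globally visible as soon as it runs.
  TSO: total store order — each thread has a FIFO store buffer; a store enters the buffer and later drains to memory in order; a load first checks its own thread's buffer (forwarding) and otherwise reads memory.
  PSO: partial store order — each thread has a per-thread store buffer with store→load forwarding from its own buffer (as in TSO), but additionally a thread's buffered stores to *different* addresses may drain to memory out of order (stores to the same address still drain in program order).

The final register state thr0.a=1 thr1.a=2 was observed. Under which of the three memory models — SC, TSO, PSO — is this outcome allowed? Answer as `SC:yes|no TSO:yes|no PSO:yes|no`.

SC:yes TSO:yes PSO:yes

outcome vector order: (thr0.a,thr1.a)
SC: 3 outcomes — {1/2 2/0 2/2}
TSO: 4 outcomes — {1/0 1/2 2/0 2/2}
PSO: 4 outcomes — {1/0 1/2 2/0 2/2}
target 1/2 ∈ {SC,TSO,PSO}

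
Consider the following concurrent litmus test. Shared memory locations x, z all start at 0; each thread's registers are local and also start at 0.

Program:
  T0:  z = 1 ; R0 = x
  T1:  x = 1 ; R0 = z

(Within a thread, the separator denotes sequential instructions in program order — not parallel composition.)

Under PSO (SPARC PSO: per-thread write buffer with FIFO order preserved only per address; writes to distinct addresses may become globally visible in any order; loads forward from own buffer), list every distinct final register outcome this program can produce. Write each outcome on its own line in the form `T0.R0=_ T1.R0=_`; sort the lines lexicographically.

outcome vector order: (T0.R0,T1.R0)
|PSO outcomes| = 4

T0.R0=0 T1.R0=0
T0.R0=0 T1.R0=1
T0.R0=1 T1.R0=0
T0.R0=1 T1.R0=1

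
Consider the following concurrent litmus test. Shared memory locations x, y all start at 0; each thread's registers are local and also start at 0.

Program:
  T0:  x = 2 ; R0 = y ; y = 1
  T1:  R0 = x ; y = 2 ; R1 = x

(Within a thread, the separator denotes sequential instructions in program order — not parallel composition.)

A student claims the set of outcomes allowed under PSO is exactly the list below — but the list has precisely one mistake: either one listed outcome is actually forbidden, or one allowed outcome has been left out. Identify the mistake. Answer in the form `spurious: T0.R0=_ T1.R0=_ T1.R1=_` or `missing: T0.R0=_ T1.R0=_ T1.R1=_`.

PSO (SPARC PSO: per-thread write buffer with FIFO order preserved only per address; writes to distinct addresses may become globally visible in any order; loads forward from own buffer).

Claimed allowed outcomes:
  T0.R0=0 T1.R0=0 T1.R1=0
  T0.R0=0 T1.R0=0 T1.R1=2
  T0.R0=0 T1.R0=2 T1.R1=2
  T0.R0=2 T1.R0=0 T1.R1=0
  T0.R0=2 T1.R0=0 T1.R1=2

missing: T0.R0=2 T1.R0=2 T1.R1=2

outcome vector order: (T0.R0,T1.R0,T1.R1)
PSO (6): <0 0 0>; <0 0 2>; <0 2 2>; <2 0 0>; <2 0 2>; <2 2 2>
PSO∖claimed = {<2 2 2>}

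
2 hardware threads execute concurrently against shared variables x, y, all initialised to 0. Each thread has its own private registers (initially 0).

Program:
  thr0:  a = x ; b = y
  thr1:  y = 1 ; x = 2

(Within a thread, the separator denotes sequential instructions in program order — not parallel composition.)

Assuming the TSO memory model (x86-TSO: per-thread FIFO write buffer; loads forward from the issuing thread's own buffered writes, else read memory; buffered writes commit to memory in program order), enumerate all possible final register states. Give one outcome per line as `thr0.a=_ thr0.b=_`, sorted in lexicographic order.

thr0.a=0 thr0.b=0
thr0.a=0 thr0.b=1
thr0.a=2 thr0.b=1

outcome vector order: (thr0.a,thr0.b)
|TSO outcomes| = 3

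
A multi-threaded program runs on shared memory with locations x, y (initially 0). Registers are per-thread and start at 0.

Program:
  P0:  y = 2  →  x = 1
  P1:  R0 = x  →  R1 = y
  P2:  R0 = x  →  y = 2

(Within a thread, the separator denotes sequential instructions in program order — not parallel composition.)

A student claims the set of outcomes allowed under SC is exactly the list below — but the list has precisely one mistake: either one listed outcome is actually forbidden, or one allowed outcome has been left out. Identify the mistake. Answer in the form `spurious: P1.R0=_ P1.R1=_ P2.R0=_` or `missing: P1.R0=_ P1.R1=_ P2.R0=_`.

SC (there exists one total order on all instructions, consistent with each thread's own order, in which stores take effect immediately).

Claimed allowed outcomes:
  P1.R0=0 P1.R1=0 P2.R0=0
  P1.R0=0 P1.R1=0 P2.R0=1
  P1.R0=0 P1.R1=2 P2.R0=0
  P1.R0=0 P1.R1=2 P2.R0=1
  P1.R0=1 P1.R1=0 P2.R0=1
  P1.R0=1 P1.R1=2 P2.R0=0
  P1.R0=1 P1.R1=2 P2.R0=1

spurious: P1.R0=1 P1.R1=0 P2.R0=1

outcome vector order: (P1.R0,P1.R1,P2.R0)
SC (6): 0/0/0; 0/0/1; 0/2/0; 0/2/1; 1/2/0; 1/2/1
claimed∖SC = {1/0/1}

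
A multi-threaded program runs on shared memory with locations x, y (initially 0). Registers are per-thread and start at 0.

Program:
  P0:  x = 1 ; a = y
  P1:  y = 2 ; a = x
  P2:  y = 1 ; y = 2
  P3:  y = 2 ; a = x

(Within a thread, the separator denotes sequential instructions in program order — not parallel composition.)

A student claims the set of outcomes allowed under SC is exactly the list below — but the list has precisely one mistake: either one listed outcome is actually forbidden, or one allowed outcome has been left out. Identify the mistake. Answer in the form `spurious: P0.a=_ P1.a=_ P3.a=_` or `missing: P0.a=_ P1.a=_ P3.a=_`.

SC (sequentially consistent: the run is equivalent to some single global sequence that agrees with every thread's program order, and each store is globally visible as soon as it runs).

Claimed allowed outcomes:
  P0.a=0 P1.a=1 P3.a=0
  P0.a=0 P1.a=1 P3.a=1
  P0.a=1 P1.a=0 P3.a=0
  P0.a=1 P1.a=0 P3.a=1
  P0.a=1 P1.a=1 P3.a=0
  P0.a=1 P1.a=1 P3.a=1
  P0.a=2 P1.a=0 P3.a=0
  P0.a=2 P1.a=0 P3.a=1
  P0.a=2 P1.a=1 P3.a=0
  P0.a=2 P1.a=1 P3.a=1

spurious: P0.a=0 P1.a=1 P3.a=0

outcome vector order: (P0.a,P1.a,P3.a)
SC (9): <0 1 1>, <1 0 0>, <1 0 1>, <1 1 0>, <1 1 1>, <2 0 0>, <2 0 1>, <2 1 0>, <2 1 1>
claimed∖SC = {<0 1 0>}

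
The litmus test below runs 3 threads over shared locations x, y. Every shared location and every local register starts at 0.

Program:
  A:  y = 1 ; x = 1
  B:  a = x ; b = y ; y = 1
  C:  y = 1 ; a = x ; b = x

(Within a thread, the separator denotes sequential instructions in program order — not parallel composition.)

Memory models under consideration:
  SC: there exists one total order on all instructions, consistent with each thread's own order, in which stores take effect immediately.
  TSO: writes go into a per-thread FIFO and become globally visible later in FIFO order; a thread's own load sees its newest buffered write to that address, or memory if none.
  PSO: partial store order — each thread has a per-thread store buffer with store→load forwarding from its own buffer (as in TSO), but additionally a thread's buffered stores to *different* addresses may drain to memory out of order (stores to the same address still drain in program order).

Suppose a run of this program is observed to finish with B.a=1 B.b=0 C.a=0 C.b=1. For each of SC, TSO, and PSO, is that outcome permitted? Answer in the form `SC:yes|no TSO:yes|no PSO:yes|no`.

outcome vector order: (B.a,B.b,C.a,C.b)
SC (9): (0,0,0,0); (0,0,0,1); (0,0,1,1); (0,1,0,0); (0,1,0,1); (0,1,1,1); (1,1,0,0); (1,1,0,1); (1,1,1,1)
TSO (9): (0,0,0,0); (0,0,0,1); (0,0,1,1); (0,1,0,0); (0,1,0,1); (0,1,1,1); (1,1,0,0); (1,1,0,1); (1,1,1,1)
PSO (12): (0,0,0,0); (0,0,0,1); (0,0,1,1); (0,1,0,0); (0,1,0,1); (0,1,1,1); (1,0,0,0); (1,0,0,1); (1,0,1,1); (1,1,0,0); (1,1,0,1); (1,1,1,1)
target (1,0,0,1) ∈ {PSO}

SC:no TSO:no PSO:yes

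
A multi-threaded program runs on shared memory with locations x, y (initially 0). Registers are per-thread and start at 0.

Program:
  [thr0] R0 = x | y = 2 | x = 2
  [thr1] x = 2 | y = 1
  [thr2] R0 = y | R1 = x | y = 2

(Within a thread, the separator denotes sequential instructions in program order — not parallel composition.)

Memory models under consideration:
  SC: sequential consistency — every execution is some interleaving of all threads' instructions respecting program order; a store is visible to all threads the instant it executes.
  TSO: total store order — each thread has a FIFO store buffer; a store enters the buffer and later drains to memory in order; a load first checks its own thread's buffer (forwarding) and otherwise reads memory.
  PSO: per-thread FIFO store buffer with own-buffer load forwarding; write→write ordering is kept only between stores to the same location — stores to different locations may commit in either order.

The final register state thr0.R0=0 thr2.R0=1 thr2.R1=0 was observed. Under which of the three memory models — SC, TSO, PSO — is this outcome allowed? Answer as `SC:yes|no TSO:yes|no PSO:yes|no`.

SC:no TSO:no PSO:yes

outcome vector order: (thr0.R0,thr2.R0,thr2.R1)
under SC → 000; 002; 012; 020; 022; 200; 202; 212; 222
under TSO → 000; 002; 012; 020; 022; 200; 202; 212; 222
under PSO → 000; 002; 010; 012; 020; 022; 200; 202; 210; 212; 222
target 010 ∈ {PSO}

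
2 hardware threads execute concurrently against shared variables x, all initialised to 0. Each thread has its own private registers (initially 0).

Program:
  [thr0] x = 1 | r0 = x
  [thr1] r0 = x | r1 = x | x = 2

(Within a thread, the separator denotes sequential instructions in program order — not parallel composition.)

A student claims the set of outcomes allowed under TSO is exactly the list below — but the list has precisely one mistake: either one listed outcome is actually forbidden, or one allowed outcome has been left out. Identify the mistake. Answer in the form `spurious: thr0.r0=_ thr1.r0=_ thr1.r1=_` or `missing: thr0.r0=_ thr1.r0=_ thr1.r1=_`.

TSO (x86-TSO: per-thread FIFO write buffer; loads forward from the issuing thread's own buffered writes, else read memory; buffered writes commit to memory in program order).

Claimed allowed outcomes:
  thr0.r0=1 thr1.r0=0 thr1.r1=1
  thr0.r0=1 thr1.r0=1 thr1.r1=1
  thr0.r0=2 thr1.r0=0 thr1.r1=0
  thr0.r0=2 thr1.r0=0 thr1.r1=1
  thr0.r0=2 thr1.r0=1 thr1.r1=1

outcome vector order: (thr0.r0,thr1.r0,thr1.r1)
TSO: 6 outcomes — {<1 0 0>, <1 0 1>, <1 1 1>, <2 0 0>, <2 0 1>, <2 1 1>}
TSO∖claimed = {<1 0 0>}

missing: thr0.r0=1 thr1.r0=0 thr1.r1=0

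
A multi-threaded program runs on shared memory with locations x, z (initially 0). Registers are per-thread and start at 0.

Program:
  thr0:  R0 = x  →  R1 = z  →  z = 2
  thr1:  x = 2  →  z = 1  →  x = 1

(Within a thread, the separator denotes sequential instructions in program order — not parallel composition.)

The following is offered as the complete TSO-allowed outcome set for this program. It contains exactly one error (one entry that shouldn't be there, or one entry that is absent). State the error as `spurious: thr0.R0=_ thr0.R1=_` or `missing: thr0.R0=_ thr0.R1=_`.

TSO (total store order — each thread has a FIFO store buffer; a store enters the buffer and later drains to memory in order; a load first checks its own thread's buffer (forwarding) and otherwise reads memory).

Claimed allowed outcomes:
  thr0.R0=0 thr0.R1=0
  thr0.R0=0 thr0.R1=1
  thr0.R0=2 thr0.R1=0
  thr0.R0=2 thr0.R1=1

missing: thr0.R0=1 thr0.R1=1

outcome vector order: (thr0.R0,thr0.R1)
under TSO → <0 0>; <0 1>; <1 1>; <2 0>; <2 1>
TSO∖claimed = {<1 1>}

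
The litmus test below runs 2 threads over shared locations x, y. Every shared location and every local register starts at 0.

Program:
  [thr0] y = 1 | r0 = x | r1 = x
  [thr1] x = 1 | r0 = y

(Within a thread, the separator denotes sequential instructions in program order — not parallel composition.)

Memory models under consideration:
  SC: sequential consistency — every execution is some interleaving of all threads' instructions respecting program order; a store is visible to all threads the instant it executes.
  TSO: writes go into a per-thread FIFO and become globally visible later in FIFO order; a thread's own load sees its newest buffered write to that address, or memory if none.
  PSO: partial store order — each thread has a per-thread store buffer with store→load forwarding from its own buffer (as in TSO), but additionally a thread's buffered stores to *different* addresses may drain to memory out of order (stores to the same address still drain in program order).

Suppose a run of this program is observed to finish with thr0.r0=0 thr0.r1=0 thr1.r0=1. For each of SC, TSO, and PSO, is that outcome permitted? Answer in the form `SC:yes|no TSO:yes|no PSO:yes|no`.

outcome vector order: (thr0.r0,thr0.r1,thr1.r0)
SC: 4 outcomes — {(0,0,1) (0,1,1) (1,1,0) (1,1,1)}
TSO: 6 outcomes — {(0,0,0) (0,0,1) (0,1,0) (0,1,1) (1,1,0) (1,1,1)}
PSO: 6 outcomes — {(0,0,0) (0,0,1) (0,1,0) (0,1,1) (1,1,0) (1,1,1)}
target (0,0,1) ∈ {SC,TSO,PSO}

SC:yes TSO:yes PSO:yes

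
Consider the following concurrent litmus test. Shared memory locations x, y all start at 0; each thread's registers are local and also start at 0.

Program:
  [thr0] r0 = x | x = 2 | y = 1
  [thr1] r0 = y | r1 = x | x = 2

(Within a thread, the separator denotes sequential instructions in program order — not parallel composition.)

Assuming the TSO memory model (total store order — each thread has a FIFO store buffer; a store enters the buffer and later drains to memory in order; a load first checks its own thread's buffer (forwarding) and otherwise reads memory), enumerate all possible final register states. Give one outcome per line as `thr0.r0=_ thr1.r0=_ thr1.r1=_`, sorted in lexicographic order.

outcome vector order: (thr0.r0,thr1.r0,thr1.r1)
|TSO outcomes| = 4

thr0.r0=0 thr1.r0=0 thr1.r1=0
thr0.r0=0 thr1.r0=0 thr1.r1=2
thr0.r0=0 thr1.r0=1 thr1.r1=2
thr0.r0=2 thr1.r0=0 thr1.r1=0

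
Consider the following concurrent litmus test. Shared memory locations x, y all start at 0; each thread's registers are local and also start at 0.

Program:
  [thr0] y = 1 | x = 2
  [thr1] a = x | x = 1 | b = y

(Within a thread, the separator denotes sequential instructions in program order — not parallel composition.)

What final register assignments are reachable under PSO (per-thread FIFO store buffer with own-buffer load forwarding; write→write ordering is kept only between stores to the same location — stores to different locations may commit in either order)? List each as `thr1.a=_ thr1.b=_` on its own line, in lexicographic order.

outcome vector order: (thr1.a,thr1.b)
|PSO outcomes| = 4

thr1.a=0 thr1.b=0
thr1.a=0 thr1.b=1
thr1.a=2 thr1.b=0
thr1.a=2 thr1.b=1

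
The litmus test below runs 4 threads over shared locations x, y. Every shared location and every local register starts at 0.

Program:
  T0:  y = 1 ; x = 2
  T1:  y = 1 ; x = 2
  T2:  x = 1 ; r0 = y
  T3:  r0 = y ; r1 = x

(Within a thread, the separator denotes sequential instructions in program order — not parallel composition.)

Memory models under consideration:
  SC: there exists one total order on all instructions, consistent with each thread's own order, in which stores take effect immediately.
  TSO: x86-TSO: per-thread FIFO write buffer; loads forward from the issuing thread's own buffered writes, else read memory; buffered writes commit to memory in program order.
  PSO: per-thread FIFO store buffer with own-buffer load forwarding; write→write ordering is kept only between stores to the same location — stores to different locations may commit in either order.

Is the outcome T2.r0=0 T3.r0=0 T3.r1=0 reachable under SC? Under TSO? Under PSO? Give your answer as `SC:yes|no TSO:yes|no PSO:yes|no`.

SC:yes TSO:yes PSO:yes

outcome vector order: (T2.r0,T3.r0,T3.r1)
[SC] allowed = {000; 001; 002; 011; 012; 100; 101; 102; 110; 111; 112}
[TSO] allowed = {000; 001; 002; 010; 011; 012; 100; 101; 102; 110; 111; 112}
[PSO] allowed = {000; 001; 002; 010; 011; 012; 100; 101; 102; 110; 111; 112}
target 000 ∈ {SC,TSO,PSO}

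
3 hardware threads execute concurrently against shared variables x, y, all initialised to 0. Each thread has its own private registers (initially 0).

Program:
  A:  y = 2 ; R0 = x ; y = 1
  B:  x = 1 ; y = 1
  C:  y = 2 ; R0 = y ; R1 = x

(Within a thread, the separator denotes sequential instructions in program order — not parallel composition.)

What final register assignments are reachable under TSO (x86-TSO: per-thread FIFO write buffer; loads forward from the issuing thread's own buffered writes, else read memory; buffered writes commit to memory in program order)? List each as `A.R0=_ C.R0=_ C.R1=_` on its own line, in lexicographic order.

outcome vector order: (A.R0,C.R0,C.R1)
|TSO outcomes| = 7

A.R0=0 C.R0=1 C.R1=0
A.R0=0 C.R0=1 C.R1=1
A.R0=0 C.R0=2 C.R1=0
A.R0=0 C.R0=2 C.R1=1
A.R0=1 C.R0=1 C.R1=1
A.R0=1 C.R0=2 C.R1=0
A.R0=1 C.R0=2 C.R1=1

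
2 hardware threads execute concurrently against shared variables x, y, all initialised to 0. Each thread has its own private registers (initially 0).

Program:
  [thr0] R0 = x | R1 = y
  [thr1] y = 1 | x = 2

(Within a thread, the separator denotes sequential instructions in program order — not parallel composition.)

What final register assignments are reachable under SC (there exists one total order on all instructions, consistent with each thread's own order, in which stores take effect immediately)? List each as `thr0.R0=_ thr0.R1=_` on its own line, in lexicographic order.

thr0.R0=0 thr0.R1=0
thr0.R0=0 thr0.R1=1
thr0.R0=2 thr0.R1=1

outcome vector order: (thr0.R0,thr0.R1)
|SC outcomes| = 3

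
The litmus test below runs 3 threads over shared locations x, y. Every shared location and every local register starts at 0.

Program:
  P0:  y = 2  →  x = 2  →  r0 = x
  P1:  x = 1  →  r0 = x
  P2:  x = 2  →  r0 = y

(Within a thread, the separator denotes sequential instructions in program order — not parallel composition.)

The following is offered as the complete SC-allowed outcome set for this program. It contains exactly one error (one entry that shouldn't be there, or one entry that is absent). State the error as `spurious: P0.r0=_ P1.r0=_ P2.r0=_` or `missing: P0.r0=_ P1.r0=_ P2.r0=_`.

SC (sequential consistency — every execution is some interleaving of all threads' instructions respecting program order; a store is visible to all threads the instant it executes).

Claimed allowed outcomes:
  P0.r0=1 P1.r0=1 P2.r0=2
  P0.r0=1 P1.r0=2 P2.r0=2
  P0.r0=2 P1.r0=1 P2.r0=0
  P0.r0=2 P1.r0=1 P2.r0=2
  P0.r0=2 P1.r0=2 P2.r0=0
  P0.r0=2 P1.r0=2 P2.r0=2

missing: P0.r0=1 P1.r0=1 P2.r0=0

outcome vector order: (P0.r0,P1.r0,P2.r0)
SC (7): 110 112 122 210 212 220 222
SC∖claimed = {110}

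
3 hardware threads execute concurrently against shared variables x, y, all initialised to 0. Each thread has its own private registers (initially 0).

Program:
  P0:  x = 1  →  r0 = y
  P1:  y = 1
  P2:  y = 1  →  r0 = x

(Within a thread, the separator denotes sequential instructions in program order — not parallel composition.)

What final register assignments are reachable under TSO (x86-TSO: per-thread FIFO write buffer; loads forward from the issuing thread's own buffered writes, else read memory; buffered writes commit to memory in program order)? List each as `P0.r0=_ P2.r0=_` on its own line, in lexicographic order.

P0.r0=0 P2.r0=0
P0.r0=0 P2.r0=1
P0.r0=1 P2.r0=0
P0.r0=1 P2.r0=1

outcome vector order: (P0.r0,P2.r0)
|TSO outcomes| = 4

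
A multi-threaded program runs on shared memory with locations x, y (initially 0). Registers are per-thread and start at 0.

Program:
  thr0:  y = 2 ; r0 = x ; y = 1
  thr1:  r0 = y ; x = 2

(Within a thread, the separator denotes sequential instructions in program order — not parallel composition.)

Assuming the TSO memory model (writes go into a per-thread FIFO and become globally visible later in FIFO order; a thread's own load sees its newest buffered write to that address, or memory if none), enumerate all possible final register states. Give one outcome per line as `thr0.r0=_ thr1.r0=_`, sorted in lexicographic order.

outcome vector order: (thr0.r0,thr1.r0)
|TSO outcomes| = 5

thr0.r0=0 thr1.r0=0
thr0.r0=0 thr1.r0=1
thr0.r0=0 thr1.r0=2
thr0.r0=2 thr1.r0=0
thr0.r0=2 thr1.r0=2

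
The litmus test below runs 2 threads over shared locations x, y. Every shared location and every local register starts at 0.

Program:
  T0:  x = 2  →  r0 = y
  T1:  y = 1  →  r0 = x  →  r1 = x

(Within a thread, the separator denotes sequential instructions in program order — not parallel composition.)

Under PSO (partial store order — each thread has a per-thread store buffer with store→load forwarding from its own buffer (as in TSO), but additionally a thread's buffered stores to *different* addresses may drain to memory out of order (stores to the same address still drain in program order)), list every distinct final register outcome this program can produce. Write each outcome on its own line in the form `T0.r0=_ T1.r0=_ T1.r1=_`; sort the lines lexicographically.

outcome vector order: (T0.r0,T1.r0,T1.r1)
|PSO outcomes| = 6

T0.r0=0 T1.r0=0 T1.r1=0
T0.r0=0 T1.r0=0 T1.r1=2
T0.r0=0 T1.r0=2 T1.r1=2
T0.r0=1 T1.r0=0 T1.r1=0
T0.r0=1 T1.r0=0 T1.r1=2
T0.r0=1 T1.r0=2 T1.r1=2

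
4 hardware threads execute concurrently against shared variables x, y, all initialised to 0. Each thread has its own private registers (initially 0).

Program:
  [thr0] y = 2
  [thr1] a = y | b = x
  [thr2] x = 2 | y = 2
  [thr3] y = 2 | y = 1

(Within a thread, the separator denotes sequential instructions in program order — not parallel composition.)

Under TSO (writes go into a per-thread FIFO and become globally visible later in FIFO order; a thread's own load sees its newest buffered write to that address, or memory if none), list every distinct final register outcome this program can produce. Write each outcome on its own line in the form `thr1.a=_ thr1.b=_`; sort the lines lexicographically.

thr1.a=0 thr1.b=0
thr1.a=0 thr1.b=2
thr1.a=1 thr1.b=0
thr1.a=1 thr1.b=2
thr1.a=2 thr1.b=0
thr1.a=2 thr1.b=2

outcome vector order: (thr1.a,thr1.b)
|TSO outcomes| = 6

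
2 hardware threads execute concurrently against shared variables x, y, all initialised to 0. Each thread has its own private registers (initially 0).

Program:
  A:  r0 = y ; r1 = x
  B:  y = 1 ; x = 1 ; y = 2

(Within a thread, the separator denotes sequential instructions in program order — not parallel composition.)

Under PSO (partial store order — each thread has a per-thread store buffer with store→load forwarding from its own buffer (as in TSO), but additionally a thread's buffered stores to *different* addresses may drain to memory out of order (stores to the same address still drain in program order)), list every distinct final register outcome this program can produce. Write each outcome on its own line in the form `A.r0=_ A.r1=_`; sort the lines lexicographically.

A.r0=0 A.r1=0
A.r0=0 A.r1=1
A.r0=1 A.r1=0
A.r0=1 A.r1=1
A.r0=2 A.r1=0
A.r0=2 A.r1=1

outcome vector order: (A.r0,A.r1)
|PSO outcomes| = 6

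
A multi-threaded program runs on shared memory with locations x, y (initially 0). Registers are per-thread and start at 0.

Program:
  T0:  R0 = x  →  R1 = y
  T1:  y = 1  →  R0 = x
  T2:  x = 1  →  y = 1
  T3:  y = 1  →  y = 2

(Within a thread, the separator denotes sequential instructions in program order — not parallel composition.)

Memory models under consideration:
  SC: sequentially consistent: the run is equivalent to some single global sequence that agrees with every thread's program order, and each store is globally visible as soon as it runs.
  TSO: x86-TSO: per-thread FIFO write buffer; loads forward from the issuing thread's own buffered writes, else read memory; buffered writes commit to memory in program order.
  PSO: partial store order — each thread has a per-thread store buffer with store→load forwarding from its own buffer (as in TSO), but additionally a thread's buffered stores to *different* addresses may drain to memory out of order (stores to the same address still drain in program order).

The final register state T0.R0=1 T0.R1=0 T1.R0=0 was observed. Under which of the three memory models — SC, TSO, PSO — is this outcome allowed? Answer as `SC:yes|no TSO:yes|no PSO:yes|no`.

outcome vector order: (T0.R0,T0.R1,T1.R0)
under SC → 0/0/0; 0/0/1; 0/1/0; 0/1/1; 0/2/0; 0/2/1; 1/0/1; 1/1/0; 1/1/1; 1/2/0; 1/2/1
under TSO → 0/0/0; 0/0/1; 0/1/0; 0/1/1; 0/2/0; 0/2/1; 1/0/0; 1/0/1; 1/1/0; 1/1/1; 1/2/0; 1/2/1
under PSO → 0/0/0; 0/0/1; 0/1/0; 0/1/1; 0/2/0; 0/2/1; 1/0/0; 1/0/1; 1/1/0; 1/1/1; 1/2/0; 1/2/1
target 1/0/0 ∈ {TSO,PSO}

SC:no TSO:yes PSO:yes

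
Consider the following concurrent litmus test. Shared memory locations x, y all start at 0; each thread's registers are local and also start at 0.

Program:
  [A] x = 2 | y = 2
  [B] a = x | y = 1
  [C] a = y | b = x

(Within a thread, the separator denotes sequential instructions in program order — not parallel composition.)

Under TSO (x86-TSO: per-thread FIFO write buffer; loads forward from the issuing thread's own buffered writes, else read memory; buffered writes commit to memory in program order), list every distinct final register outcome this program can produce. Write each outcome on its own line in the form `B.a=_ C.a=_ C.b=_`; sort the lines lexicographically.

B.a=0 C.a=0 C.b=0
B.a=0 C.a=0 C.b=2
B.a=0 C.a=1 C.b=0
B.a=0 C.a=1 C.b=2
B.a=0 C.a=2 C.b=2
B.a=2 C.a=0 C.b=0
B.a=2 C.a=0 C.b=2
B.a=2 C.a=1 C.b=2
B.a=2 C.a=2 C.b=2

outcome vector order: (B.a,C.a,C.b)
|TSO outcomes| = 9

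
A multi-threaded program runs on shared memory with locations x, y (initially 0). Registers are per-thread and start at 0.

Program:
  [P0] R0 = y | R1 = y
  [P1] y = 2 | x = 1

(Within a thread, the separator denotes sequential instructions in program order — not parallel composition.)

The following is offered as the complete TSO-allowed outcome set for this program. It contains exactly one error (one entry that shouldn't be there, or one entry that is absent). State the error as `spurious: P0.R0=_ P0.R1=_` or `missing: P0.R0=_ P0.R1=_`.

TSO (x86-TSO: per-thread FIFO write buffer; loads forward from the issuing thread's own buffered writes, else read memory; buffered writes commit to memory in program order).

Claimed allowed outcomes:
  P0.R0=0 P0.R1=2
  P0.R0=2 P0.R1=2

missing: P0.R0=0 P0.R1=0

outcome vector order: (P0.R0,P0.R1)
under TSO → <0 0> <0 2> <2 2>
TSO∖claimed = {<0 0>}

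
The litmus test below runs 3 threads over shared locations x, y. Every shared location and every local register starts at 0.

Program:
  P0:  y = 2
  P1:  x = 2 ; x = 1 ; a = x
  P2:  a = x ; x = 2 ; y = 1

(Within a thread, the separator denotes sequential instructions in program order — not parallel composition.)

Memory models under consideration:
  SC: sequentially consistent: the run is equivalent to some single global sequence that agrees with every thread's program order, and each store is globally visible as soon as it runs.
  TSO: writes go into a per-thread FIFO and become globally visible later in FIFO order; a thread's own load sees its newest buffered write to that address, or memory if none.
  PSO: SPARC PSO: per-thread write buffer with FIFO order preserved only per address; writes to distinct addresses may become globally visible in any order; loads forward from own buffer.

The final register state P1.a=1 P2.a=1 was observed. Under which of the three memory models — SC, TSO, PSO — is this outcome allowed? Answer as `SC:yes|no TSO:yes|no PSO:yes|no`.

outcome vector order: (P1.a,P2.a)
under SC → 1/0 1/1 1/2 2/0 2/1 2/2
under TSO → 1/0 1/1 1/2 2/0 2/1 2/2
under PSO → 1/0 1/1 1/2 2/0 2/1 2/2
target 1/1 ∈ {SC,TSO,PSO}

SC:yes TSO:yes PSO:yes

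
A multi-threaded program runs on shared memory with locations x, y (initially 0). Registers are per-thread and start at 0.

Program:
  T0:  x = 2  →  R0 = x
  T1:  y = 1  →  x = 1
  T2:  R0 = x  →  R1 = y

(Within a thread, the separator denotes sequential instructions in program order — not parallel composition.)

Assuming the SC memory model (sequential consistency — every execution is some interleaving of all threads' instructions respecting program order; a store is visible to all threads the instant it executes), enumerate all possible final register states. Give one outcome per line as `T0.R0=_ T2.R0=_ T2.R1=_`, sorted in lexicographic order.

outcome vector order: (T0.R0,T2.R0,T2.R1)
|SC outcomes| = 10

T0.R0=1 T2.R0=0 T2.R1=0
T0.R0=1 T2.R0=0 T2.R1=1
T0.R0=1 T2.R0=1 T2.R1=1
T0.R0=1 T2.R0=2 T2.R1=0
T0.R0=1 T2.R0=2 T2.R1=1
T0.R0=2 T2.R0=0 T2.R1=0
T0.R0=2 T2.R0=0 T2.R1=1
T0.R0=2 T2.R0=1 T2.R1=1
T0.R0=2 T2.R0=2 T2.R1=0
T0.R0=2 T2.R0=2 T2.R1=1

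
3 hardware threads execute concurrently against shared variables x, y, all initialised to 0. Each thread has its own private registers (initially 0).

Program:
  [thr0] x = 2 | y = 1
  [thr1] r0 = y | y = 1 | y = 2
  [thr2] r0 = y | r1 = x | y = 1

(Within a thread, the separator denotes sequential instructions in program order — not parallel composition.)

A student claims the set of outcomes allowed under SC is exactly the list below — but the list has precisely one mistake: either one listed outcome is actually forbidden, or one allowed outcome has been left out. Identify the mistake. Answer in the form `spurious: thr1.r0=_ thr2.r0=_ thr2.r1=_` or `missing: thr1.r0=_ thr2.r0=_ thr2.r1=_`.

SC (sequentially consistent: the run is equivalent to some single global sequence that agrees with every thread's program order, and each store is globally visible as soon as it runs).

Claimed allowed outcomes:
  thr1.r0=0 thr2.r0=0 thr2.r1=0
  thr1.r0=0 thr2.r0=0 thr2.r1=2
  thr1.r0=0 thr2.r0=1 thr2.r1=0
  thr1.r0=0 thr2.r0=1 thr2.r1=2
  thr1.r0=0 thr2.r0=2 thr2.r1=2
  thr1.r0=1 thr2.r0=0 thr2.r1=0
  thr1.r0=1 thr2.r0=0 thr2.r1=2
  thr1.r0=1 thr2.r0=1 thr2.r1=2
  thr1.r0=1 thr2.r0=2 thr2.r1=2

outcome vector order: (thr1.r0,thr2.r0,thr2.r1)
[SC] allowed = {000; 002; 010; 012; 020; 022; 100; 102; 112; 122}
SC∖claimed = {020}

missing: thr1.r0=0 thr2.r0=2 thr2.r1=0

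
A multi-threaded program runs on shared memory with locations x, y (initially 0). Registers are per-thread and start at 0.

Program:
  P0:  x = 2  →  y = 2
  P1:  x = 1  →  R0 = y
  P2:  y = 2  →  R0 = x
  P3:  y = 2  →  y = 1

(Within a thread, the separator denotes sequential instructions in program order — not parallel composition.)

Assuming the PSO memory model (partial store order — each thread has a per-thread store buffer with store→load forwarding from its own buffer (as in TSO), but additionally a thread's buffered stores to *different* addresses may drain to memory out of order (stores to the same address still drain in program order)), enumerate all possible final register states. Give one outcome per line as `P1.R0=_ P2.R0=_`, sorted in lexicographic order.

outcome vector order: (P1.R0,P2.R0)
|PSO outcomes| = 9

P1.R0=0 P2.R0=0
P1.R0=0 P2.R0=1
P1.R0=0 P2.R0=2
P1.R0=1 P2.R0=0
P1.R0=1 P2.R0=1
P1.R0=1 P2.R0=2
P1.R0=2 P2.R0=0
P1.R0=2 P2.R0=1
P1.R0=2 P2.R0=2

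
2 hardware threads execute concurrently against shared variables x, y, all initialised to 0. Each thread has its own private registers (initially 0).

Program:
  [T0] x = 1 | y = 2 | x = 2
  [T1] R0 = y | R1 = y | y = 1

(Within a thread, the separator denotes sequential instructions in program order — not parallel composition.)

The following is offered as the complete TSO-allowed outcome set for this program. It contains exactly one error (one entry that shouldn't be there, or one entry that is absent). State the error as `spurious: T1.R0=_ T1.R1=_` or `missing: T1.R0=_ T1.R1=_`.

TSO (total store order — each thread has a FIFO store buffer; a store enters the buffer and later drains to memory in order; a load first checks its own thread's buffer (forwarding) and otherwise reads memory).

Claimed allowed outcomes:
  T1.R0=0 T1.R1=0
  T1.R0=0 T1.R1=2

outcome vector order: (T1.R0,T1.R1)
TSO (3): <0 0> <0 2> <2 2>
TSO∖claimed = {<2 2>}

missing: T1.R0=2 T1.R1=2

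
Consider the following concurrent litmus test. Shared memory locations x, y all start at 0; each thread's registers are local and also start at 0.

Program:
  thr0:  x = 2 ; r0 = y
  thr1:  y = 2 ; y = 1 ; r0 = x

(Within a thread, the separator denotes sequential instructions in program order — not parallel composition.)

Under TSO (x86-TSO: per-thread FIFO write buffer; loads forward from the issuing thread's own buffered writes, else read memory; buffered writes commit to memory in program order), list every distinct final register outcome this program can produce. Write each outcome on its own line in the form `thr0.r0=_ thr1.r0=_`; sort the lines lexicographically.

thr0.r0=0 thr1.r0=0
thr0.r0=0 thr1.r0=2
thr0.r0=1 thr1.r0=0
thr0.r0=1 thr1.r0=2
thr0.r0=2 thr1.r0=0
thr0.r0=2 thr1.r0=2

outcome vector order: (thr0.r0,thr1.r0)
|TSO outcomes| = 6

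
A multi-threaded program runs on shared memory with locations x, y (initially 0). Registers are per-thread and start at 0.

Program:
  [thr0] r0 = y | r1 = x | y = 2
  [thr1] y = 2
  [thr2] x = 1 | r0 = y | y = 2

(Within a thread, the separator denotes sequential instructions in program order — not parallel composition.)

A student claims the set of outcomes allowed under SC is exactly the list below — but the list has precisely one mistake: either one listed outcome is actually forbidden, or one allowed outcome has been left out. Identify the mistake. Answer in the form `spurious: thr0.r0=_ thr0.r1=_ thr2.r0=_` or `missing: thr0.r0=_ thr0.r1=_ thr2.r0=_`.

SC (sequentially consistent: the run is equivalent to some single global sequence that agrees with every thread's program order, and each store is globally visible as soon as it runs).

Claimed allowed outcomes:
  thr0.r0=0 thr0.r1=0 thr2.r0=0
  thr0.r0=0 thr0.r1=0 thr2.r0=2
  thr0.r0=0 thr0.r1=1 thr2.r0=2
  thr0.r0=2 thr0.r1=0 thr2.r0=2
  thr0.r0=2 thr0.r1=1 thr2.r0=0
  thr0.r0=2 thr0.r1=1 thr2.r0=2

outcome vector order: (thr0.r0,thr0.r1,thr2.r0)
under SC → 0/0/0 0/0/2 0/1/0 0/1/2 2/0/2 2/1/0 2/1/2
SC∖claimed = {0/1/0}

missing: thr0.r0=0 thr0.r1=1 thr2.r0=0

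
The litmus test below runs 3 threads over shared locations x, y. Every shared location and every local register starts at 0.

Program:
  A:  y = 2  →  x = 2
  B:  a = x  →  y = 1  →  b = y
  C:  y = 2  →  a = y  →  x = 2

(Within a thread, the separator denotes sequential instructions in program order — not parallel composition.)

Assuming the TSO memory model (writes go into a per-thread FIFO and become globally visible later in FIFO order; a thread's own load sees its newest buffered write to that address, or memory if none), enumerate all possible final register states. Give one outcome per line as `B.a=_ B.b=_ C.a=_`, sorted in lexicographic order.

B.a=0 B.b=1 C.a=1
B.a=0 B.b=1 C.a=2
B.a=0 B.b=2 C.a=1
B.a=0 B.b=2 C.a=2
B.a=2 B.b=1 C.a=1
B.a=2 B.b=1 C.a=2
B.a=2 B.b=2 C.a=2

outcome vector order: (B.a,B.b,C.a)
|TSO outcomes| = 7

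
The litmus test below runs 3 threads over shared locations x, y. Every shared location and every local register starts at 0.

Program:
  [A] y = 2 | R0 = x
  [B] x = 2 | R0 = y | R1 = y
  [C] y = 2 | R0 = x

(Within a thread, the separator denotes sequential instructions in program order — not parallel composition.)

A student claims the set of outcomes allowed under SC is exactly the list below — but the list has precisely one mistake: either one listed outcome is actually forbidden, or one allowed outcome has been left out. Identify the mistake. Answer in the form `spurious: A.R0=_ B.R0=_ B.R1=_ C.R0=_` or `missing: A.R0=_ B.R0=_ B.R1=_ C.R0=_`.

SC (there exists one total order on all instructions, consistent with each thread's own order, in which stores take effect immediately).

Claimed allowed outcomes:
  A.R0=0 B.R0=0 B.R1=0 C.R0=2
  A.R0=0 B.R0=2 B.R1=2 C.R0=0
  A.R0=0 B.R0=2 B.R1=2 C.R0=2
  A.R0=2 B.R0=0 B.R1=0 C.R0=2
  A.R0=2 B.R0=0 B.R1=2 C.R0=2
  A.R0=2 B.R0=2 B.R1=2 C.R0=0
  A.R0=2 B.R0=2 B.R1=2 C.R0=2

spurious: A.R0=0 B.R0=0 B.R1=0 C.R0=2

outcome vector order: (A.R0,B.R0,B.R1,C.R0)
[SC] allowed = {<0 2 2 0>; <0 2 2 2>; <2 0 0 2>; <2 0 2 2>; <2 2 2 0>; <2 2 2 2>}
claimed∖SC = {<0 0 0 2>}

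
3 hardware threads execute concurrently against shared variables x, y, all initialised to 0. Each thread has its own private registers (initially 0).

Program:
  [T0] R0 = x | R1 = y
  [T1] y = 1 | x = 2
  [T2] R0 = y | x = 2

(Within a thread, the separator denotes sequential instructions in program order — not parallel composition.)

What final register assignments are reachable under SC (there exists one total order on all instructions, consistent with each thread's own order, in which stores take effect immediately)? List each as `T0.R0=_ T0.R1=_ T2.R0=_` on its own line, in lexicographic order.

T0.R0=0 T0.R1=0 T2.R0=0
T0.R0=0 T0.R1=0 T2.R0=1
T0.R0=0 T0.R1=1 T2.R0=0
T0.R0=0 T0.R1=1 T2.R0=1
T0.R0=2 T0.R1=0 T2.R0=0
T0.R0=2 T0.R1=1 T2.R0=0
T0.R0=2 T0.R1=1 T2.R0=1

outcome vector order: (T0.R0,T0.R1,T2.R0)
|SC outcomes| = 7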